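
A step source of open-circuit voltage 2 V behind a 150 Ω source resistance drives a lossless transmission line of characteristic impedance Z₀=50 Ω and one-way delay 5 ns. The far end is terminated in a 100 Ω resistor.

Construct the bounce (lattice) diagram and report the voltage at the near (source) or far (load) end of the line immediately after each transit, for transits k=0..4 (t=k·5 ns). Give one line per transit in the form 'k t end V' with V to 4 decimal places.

Γ_L=0.333333, Γ_S=0.500000; launch V₁=2·50/200=0.500000
k=0 src: V=0.5000
k=1 load: inc=0.500000, refl=0.500000·0.333333=0.1667; V=0.000000+0.500000+0.166667=0.6667
k=2 src: inc=0.166667, refl=0.166667·0.500000=0.0833; V=0.500000+0.166667+0.083333=0.7500
k=3 load: inc=0.083333, refl=0.083333·0.333333=0.0278; V=0.666667+0.083333+0.027778=0.7778
k=4 src: inc=0.027778, refl=0.027778·0.500000=0.0139; V=0.750000+0.027778+0.013889=0.7917

0 0 source 0.5000
1 5 load 0.6667
2 10 source 0.7500
3 15 load 0.7778
4 20 source 0.7917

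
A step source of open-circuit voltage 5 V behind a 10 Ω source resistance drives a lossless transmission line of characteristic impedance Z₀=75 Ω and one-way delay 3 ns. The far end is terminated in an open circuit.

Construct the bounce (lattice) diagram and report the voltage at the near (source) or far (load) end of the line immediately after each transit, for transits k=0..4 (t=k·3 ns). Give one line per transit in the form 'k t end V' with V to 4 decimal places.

Γ_L=1.000000, Γ_S=-0.764706; launch V₁=5·75/85=4.411765
k=0 src: V=4.4118
k=1 load: inc=4.411765, refl=4.411765·1.000000=4.4118; V=0.000000+4.411765+4.411765=8.8235
k=2 src: inc=4.411765, refl=4.411765·-0.764706=-3.3737; V=4.411765+4.411765+-3.373702=5.4498
k=3 load: inc=-3.373702, refl=-3.373702·1.000000=-3.3737; V=8.823529+-3.373702+-3.373702=2.0761
k=4 src: inc=-3.373702, refl=-3.373702·-0.764706=2.5799; V=5.449827+-3.373702+2.579890=4.6560

0 0 source 4.4118
1 3 load 8.8235
2 6 source 5.4498
3 9 load 2.0761
4 12 source 4.6560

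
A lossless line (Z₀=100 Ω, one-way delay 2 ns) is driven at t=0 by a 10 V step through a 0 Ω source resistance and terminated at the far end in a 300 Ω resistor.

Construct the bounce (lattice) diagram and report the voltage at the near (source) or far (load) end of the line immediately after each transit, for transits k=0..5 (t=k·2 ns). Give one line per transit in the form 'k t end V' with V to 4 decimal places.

Γ_L=0.500000, Γ_S=-1.000000; launch V₁=10·100/100=10.000000
k=0 src: V=10.0000
k=1 load: inc=10.000000, refl=10.000000·0.500000=5.0000; V=0.000000+10.000000+5.000000=15.0000
k=2 src: inc=5.000000, refl=5.000000·-1.000000=-5.0000; V=10.000000+5.000000+-5.000000=10.0000
k=3 load: inc=-5.000000, refl=-5.000000·0.500000=-2.5000; V=15.000000+-5.000000+-2.500000=7.5000
k=4 src: inc=-2.500000, refl=-2.500000·-1.000000=2.5000; V=10.000000+-2.500000+2.500000=10.0000
k=5 load: inc=2.500000, refl=2.500000·0.500000=1.2500; V=7.500000+2.500000+1.250000=11.2500

0 0 source 10.0000
1 2 load 15.0000
2 4 source 10.0000
3 6 load 7.5000
4 8 source 10.0000
5 10 load 11.2500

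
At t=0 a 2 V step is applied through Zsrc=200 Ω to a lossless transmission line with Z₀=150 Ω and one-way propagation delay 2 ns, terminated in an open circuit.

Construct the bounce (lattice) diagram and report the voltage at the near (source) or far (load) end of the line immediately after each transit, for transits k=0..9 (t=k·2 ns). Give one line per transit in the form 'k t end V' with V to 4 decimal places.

0 0 source 0.8571
1 2 load 1.7143
2 4 source 1.8367
3 6 load 1.9592
4 8 source 1.9767
5 10 load 1.9942
6 12 source 1.9967
7 14 load 1.9992
8 16 source 1.9995
9 18 load 1.9999

Γ_L=1.000000, Γ_S=0.142857; launch V₁=2·150/350=0.857143
k=0 src: V=0.8571
k=1 load: inc=0.857143, refl=0.857143·1.000000=0.8571; V=0.000000+0.857143+0.857143=1.7143
k=2 src: inc=0.857143, refl=0.857143·0.142857=0.1224; V=0.857143+0.857143+0.122449=1.8367
k=3 load: inc=0.122449, refl=0.122449·1.000000=0.1224; V=1.714286+0.122449+0.122449=1.9592
k=4 src: inc=0.122449, refl=0.122449·0.142857=0.0175; V=1.836735+0.122449+0.017493=1.9767
k=5 load: inc=0.017493, refl=0.017493·1.000000=0.0175; V=1.959184+0.017493+0.017493=1.9942
k=6 src: inc=0.017493, refl=0.017493·0.142857=0.0025; V=1.976676+0.017493+0.002499=1.9967
k=7 load: inc=0.002499, refl=0.002499·1.000000=0.0025; V=1.994169+0.002499+0.002499=1.9992
k=8 src: inc=0.002499, refl=0.002499·0.142857=0.0004; V=1.996668+0.002499+0.000357=1.9995
k=9 load: inc=0.000357, refl=0.000357·1.000000=0.0004; V=1.999167+0.000357+0.000357=1.9999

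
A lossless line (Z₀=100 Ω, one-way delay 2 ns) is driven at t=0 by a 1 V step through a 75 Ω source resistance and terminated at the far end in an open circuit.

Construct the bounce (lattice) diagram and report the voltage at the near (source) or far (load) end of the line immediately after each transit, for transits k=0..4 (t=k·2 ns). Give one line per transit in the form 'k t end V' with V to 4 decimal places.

Γ_L=1.000000, Γ_S=-0.142857; launch V₁=1·100/175=0.571429
k=0 src: V=0.5714
k=1 load: inc=0.571429, refl=0.571429·1.000000=0.5714; V=0.000000+0.571429+0.571429=1.1429
k=2 src: inc=0.571429, refl=0.571429·-0.142857=-0.0816; V=0.571429+0.571429+-0.081633=1.0612
k=3 load: inc=-0.081633, refl=-0.081633·1.000000=-0.0816; V=1.142857+-0.081633+-0.081633=0.9796
k=4 src: inc=-0.081633, refl=-0.081633·-0.142857=0.0117; V=1.061224+-0.081633+0.011662=0.9913

0 0 source 0.5714
1 2 load 1.1429
2 4 source 1.0612
3 6 load 0.9796
4 8 source 0.9913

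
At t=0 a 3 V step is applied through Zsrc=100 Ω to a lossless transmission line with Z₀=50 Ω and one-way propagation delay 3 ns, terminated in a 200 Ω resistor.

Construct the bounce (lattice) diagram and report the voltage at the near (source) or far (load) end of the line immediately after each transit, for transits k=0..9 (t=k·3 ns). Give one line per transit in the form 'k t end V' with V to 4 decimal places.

0 0 source 1.0000
1 3 load 1.6000
2 6 source 1.8000
3 9 load 1.9200
4 12 source 1.9600
5 15 load 1.9840
6 18 source 1.9920
7 21 load 1.9968
8 24 source 1.9984
9 27 load 1.9994

Γ_L=0.600000, Γ_S=0.333333; launch V₁=3·50/150=1.000000
k=0 src: V=1.0000
k=1 load: inc=1.000000, refl=1.000000·0.600000=0.6000; V=0.000000+1.000000+0.600000=1.6000
k=2 src: inc=0.600000, refl=0.600000·0.333333=0.2000; V=1.000000+0.600000+0.200000=1.8000
k=3 load: inc=0.200000, refl=0.200000·0.600000=0.1200; V=1.600000+0.200000+0.120000=1.9200
k=4 src: inc=0.120000, refl=0.120000·0.333333=0.0400; V=1.800000+0.120000+0.040000=1.9600
k=5 load: inc=0.040000, refl=0.040000·0.600000=0.0240; V=1.920000+0.040000+0.024000=1.9840
k=6 src: inc=0.024000, refl=0.024000·0.333333=0.0080; V=1.960000+0.024000+0.008000=1.9920
k=7 load: inc=0.008000, refl=0.008000·0.600000=0.0048; V=1.984000+0.008000+0.004800=1.9968
k=8 src: inc=0.004800, refl=0.004800·0.333333=0.0016; V=1.992000+0.004800+0.001600=1.9984
k=9 load: inc=0.001600, refl=0.001600·0.600000=0.0010; V=1.996800+0.001600+0.000960=1.9994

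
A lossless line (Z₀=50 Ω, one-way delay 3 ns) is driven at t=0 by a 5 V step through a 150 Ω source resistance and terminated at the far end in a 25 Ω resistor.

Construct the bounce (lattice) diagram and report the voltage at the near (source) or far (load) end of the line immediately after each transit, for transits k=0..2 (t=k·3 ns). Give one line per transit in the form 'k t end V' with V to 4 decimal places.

0 0 source 1.2500
1 3 load 0.8333
2 6 source 0.6250

Γ_L=-0.333333, Γ_S=0.500000; launch V₁=5·50/200=1.250000
k=0 src: V=1.2500
k=1 load: inc=1.250000, refl=1.250000·-0.333333=-0.4167; V=0.000000+1.250000+-0.416667=0.8333
k=2 src: inc=-0.416667, refl=-0.416667·0.500000=-0.2083; V=1.250000+-0.416667+-0.208333=0.6250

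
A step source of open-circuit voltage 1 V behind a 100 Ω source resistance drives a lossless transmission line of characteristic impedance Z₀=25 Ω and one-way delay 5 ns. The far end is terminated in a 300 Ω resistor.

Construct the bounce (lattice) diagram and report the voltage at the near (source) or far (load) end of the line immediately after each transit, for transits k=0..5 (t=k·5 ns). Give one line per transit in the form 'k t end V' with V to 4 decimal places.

Γ_L=0.846154, Γ_S=0.600000; launch V₁=1·25/125=0.200000
k=0 src: V=0.2000
k=1 load: inc=0.200000, refl=0.200000·0.846154=0.1692; V=0.000000+0.200000+0.169231=0.3692
k=2 src: inc=0.169231, refl=0.169231·0.600000=0.1015; V=0.200000+0.169231+0.101538=0.4708
k=3 load: inc=0.101538, refl=0.101538·0.846154=0.0859; V=0.369231+0.101538+0.085917=0.5567
k=4 src: inc=0.085917, refl=0.085917·0.600000=0.0516; V=0.470769+0.085917+0.051550=0.6082
k=5 load: inc=0.051550, refl=0.051550·0.846154=0.0436; V=0.556686+0.051550+0.043619=0.6519

0 0 source 0.2000
1 5 load 0.3692
2 10 source 0.4708
3 15 load 0.5567
4 20 source 0.6082
5 25 load 0.6519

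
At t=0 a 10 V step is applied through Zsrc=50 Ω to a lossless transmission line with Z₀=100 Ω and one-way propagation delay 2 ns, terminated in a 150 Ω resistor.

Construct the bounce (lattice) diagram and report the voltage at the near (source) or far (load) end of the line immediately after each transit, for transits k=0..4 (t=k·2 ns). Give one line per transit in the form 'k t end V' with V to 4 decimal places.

Γ_L=0.200000, Γ_S=-0.333333; launch V₁=10·100/150=6.666667
k=0 src: V=6.6667
k=1 load: inc=6.666667, refl=6.666667·0.200000=1.3333; V=0.000000+6.666667+1.333333=8.0000
k=2 src: inc=1.333333, refl=1.333333·-0.333333=-0.4444; V=6.666667+1.333333+-0.444444=7.5556
k=3 load: inc=-0.444444, refl=-0.444444·0.200000=-0.0889; V=8.000000+-0.444444+-0.088889=7.4667
k=4 src: inc=-0.088889, refl=-0.088889·-0.333333=0.0296; V=7.555556+-0.088889+0.029630=7.4963

0 0 source 6.6667
1 2 load 8.0000
2 4 source 7.5556
3 6 load 7.4667
4 8 source 7.4963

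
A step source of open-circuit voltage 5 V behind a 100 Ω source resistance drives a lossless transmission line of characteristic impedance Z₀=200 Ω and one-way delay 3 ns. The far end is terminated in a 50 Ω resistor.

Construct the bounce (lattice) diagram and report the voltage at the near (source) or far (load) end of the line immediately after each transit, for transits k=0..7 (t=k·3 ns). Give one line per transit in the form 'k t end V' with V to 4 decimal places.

Γ_L=-0.600000, Γ_S=-0.333333; launch V₁=5·200/300=3.333333
k=0 src: V=3.3333
k=1 load: inc=3.333333, refl=3.333333·-0.600000=-2.0000; V=0.000000+3.333333+-2.000000=1.3333
k=2 src: inc=-2.000000, refl=-2.000000·-0.333333=0.6667; V=3.333333+-2.000000+0.666667=2.0000
k=3 load: inc=0.666667, refl=0.666667·-0.600000=-0.4000; V=1.333333+0.666667+-0.400000=1.6000
k=4 src: inc=-0.400000, refl=-0.400000·-0.333333=0.1333; V=2.000000+-0.400000+0.133333=1.7333
k=5 load: inc=0.133333, refl=0.133333·-0.600000=-0.0800; V=1.600000+0.133333+-0.080000=1.6533
k=6 src: inc=-0.080000, refl=-0.080000·-0.333333=0.0267; V=1.733333+-0.080000+0.026667=1.6800
k=7 load: inc=0.026667, refl=0.026667·-0.600000=-0.0160; V=1.653333+0.026667+-0.016000=1.6640

0 0 source 3.3333
1 3 load 1.3333
2 6 source 2.0000
3 9 load 1.6000
4 12 source 1.7333
5 15 load 1.6533
6 18 source 1.6800
7 21 load 1.6640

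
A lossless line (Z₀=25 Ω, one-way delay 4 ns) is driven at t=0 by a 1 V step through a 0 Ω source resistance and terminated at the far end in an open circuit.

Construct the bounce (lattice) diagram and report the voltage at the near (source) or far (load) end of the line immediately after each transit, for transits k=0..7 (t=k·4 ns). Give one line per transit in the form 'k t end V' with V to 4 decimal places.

0 0 source 1.0000
1 4 load 2.0000
2 8 source 1.0000
3 12 load 0.0000
4 16 source 1.0000
5 20 load 2.0000
6 24 source 1.0000
7 28 load 0.0000

Γ_L=1.000000, Γ_S=-1.000000; launch V₁=1·25/25=1.000000
k=0 src: V=1.0000
k=1 load: inc=1.000000, refl=1.000000·1.000000=1.0000; V=0.000000+1.000000+1.000000=2.0000
k=2 src: inc=1.000000, refl=1.000000·-1.000000=-1.0000; V=1.000000+1.000000+-1.000000=1.0000
k=3 load: inc=-1.000000, refl=-1.000000·1.000000=-1.0000; V=2.000000+-1.000000+-1.000000=0.0000
k=4 src: inc=-1.000000, refl=-1.000000·-1.000000=1.0000; V=1.000000+-1.000000+1.000000=1.0000
k=5 load: inc=1.000000, refl=1.000000·1.000000=1.0000; V=0.000000+1.000000+1.000000=2.0000
k=6 src: inc=1.000000, refl=1.000000·-1.000000=-1.0000; V=1.000000+1.000000+-1.000000=1.0000
k=7 load: inc=-1.000000, refl=-1.000000·1.000000=-1.0000; V=2.000000+-1.000000+-1.000000=0.0000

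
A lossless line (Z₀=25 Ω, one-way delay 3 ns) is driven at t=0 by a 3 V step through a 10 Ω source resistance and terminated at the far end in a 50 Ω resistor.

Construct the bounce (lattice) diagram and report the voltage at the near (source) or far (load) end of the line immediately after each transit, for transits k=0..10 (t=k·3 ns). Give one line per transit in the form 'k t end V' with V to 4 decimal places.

0 0 source 2.1429
1 3 load 2.8571
2 6 source 2.5510
3 9 load 2.4490
4 12 source 2.4927
5 15 load 2.5073
6 18 source 2.5010
7 21 load 2.4990
8 24 source 2.4999
9 27 load 2.5001
10 30 source 2.5000

Γ_L=0.333333, Γ_S=-0.428571; launch V₁=3·25/35=2.142857
k=0 src: V=2.1429
k=1 load: inc=2.142857, refl=2.142857·0.333333=0.7143; V=0.000000+2.142857+0.714286=2.8571
k=2 src: inc=0.714286, refl=0.714286·-0.428571=-0.3061; V=2.142857+0.714286+-0.306122=2.5510
k=3 load: inc=-0.306122, refl=-0.306122·0.333333=-0.1020; V=2.857143+-0.306122+-0.102041=2.4490
k=4 src: inc=-0.102041, refl=-0.102041·-0.428571=0.0437; V=2.551020+-0.102041+0.043732=2.4927
k=5 load: inc=0.043732, refl=0.043732·0.333333=0.0146; V=2.448980+0.043732+0.014577=2.5073
k=6 src: inc=0.014577, refl=0.014577·-0.428571=-0.0062; V=2.492711+0.014577+-0.006247=2.5010
k=7 load: inc=-0.006247, refl=-0.006247·0.333333=-0.0021; V=2.507289+-0.006247+-0.002082=2.4990
k=8 src: inc=-0.002082, refl=-0.002082·-0.428571=0.0009; V=2.501041+-0.002082+0.000892=2.4999
k=9 load: inc=0.000892, refl=0.000892·0.333333=0.0003; V=2.498959+0.000892+0.000297=2.5001
k=10 src: inc=0.000297, refl=0.000297·-0.428571=-0.0001; V=2.499851+0.000297+-0.000127=2.5000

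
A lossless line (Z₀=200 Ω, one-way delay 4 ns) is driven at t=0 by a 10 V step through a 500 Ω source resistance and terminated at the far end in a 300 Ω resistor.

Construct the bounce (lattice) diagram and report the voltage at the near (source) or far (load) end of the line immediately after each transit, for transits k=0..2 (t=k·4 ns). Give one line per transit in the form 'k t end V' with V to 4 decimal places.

Γ_L=0.200000, Γ_S=0.428571; launch V₁=10·200/700=2.857143
k=0 src: V=2.8571
k=1 load: inc=2.857143, refl=2.857143·0.200000=0.5714; V=0.000000+2.857143+0.571429=3.4286
k=2 src: inc=0.571429, refl=0.571429·0.428571=0.2449; V=2.857143+0.571429+0.244898=3.6735

0 0 source 2.8571
1 4 load 3.4286
2 8 source 3.6735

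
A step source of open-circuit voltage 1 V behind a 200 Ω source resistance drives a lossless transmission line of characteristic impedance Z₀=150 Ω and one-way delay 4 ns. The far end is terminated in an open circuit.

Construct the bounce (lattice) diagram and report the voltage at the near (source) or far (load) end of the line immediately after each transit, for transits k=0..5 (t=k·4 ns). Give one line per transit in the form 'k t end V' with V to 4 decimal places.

Γ_L=1.000000, Γ_S=0.142857; launch V₁=1·150/350=0.428571
k=0 src: V=0.4286
k=1 load: inc=0.428571, refl=0.428571·1.000000=0.4286; V=0.000000+0.428571+0.428571=0.8571
k=2 src: inc=0.428571, refl=0.428571·0.142857=0.0612; V=0.428571+0.428571+0.061224=0.9184
k=3 load: inc=0.061224, refl=0.061224·1.000000=0.0612; V=0.857143+0.061224+0.061224=0.9796
k=4 src: inc=0.061224, refl=0.061224·0.142857=0.0087; V=0.918367+0.061224+0.008746=0.9883
k=5 load: inc=0.008746, refl=0.008746·1.000000=0.0087; V=0.979592+0.008746+0.008746=0.9971

0 0 source 0.4286
1 4 load 0.8571
2 8 source 0.9184
3 12 load 0.9796
4 16 source 0.9883
5 20 load 0.9971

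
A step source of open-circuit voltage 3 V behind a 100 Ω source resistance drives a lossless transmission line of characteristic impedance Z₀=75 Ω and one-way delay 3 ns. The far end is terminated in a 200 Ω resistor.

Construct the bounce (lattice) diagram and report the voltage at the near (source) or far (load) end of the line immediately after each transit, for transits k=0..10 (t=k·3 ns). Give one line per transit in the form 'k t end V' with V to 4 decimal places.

Γ_L=0.454545, Γ_S=0.142857; launch V₁=3·75/175=1.285714
k=0 src: V=1.2857
k=1 load: inc=1.285714, refl=1.285714·0.454545=0.5844; V=0.000000+1.285714+0.584416=1.8701
k=2 src: inc=0.584416, refl=0.584416·0.142857=0.0835; V=1.285714+0.584416+0.083488=1.9536
k=3 load: inc=0.083488, refl=0.083488·0.454545=0.0379; V=1.870130+0.083488+0.037949=1.9916
k=4 src: inc=0.037949, refl=0.037949·0.142857=0.0054; V=1.953618+0.037949+0.005421=1.9970
k=5 load: inc=0.005421, refl=0.005421·0.454545=0.0025; V=1.991567+0.005421+0.002464=1.9995
k=6 src: inc=0.002464, refl=0.002464·0.142857=0.0004; V=1.996988+0.002464+0.000352=1.9998
k=7 load: inc=0.000352, refl=0.000352·0.454545=0.0002; V=1.999452+0.000352+0.000160=2.0000
k=8 src: inc=0.000160, refl=0.000160·0.142857=0.0000; V=1.999804+0.000160+0.000023=2.0000
k=9 load: inc=0.000023, refl=0.000023·0.454545=0.0000; V=1.999964+0.000023+0.000010=2.0000
k=10 src: inc=0.000010, refl=0.000010·0.142857=0.0000; V=1.999987+0.000010+0.000001=2.0000

0 0 source 1.2857
1 3 load 1.8701
2 6 source 1.9536
3 9 load 1.9916
4 12 source 1.9970
5 15 load 1.9995
6 18 source 1.9998
7 21 load 2.0000
8 24 source 2.0000
9 27 load 2.0000
10 30 source 2.0000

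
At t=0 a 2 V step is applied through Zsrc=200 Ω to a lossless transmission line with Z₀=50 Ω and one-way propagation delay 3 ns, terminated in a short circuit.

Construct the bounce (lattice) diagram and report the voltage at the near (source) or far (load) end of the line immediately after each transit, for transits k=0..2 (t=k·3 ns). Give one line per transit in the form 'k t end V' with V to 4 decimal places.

Γ_L=-1.000000, Γ_S=0.600000; launch V₁=2·50/250=0.400000
k=0 src: V=0.4000
k=1 load: inc=0.400000, refl=0.400000·-1.000000=-0.4000; V=0.000000+0.400000+-0.400000=0.0000
k=2 src: inc=-0.400000, refl=-0.400000·0.600000=-0.2400; V=0.400000+-0.400000+-0.240000=-0.2400

0 0 source 0.4000
1 3 load 0.0000
2 6 source -0.2400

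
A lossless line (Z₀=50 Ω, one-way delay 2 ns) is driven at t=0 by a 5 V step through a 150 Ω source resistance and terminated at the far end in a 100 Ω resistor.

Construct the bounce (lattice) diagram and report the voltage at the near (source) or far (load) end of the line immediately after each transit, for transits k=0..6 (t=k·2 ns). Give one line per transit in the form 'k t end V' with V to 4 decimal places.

Γ_L=0.333333, Γ_S=0.500000; launch V₁=5·50/200=1.250000
k=0 src: V=1.2500
k=1 load: inc=1.250000, refl=1.250000·0.333333=0.4167; V=0.000000+1.250000+0.416667=1.6667
k=2 src: inc=0.416667, refl=0.416667·0.500000=0.2083; V=1.250000+0.416667+0.208333=1.8750
k=3 load: inc=0.208333, refl=0.208333·0.333333=0.0694; V=1.666667+0.208333+0.069444=1.9444
k=4 src: inc=0.069444, refl=0.069444·0.500000=0.0347; V=1.875000+0.069444+0.034722=1.9792
k=5 load: inc=0.034722, refl=0.034722·0.333333=0.0116; V=1.944444+0.034722+0.011574=1.9907
k=6 src: inc=0.011574, refl=0.011574·0.500000=0.0058; V=1.979167+0.011574+0.005787=1.9965

0 0 source 1.2500
1 2 load 1.6667
2 4 source 1.8750
3 6 load 1.9444
4 8 source 1.9792
5 10 load 1.9907
6 12 source 1.9965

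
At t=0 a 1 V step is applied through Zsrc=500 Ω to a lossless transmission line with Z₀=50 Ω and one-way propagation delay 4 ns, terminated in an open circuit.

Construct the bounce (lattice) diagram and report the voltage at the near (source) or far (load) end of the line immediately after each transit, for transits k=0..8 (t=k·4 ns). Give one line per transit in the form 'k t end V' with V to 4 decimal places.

0 0 source 0.0909
1 4 load 0.1818
2 8 source 0.2562
3 12 load 0.3306
4 16 source 0.3914
5 20 load 0.4523
6 24 source 0.5021
7 28 load 0.5519
8 32 source 0.5926

Γ_L=1.000000, Γ_S=0.818182; launch V₁=1·50/550=0.090909
k=0 src: V=0.0909
k=1 load: inc=0.090909, refl=0.090909·1.000000=0.0909; V=0.000000+0.090909+0.090909=0.1818
k=2 src: inc=0.090909, refl=0.090909·0.818182=0.0744; V=0.090909+0.090909+0.074380=0.2562
k=3 load: inc=0.074380, refl=0.074380·1.000000=0.0744; V=0.181818+0.074380+0.074380=0.3306
k=4 src: inc=0.074380, refl=0.074380·0.818182=0.0609; V=0.256198+0.074380+0.060856=0.3914
k=5 load: inc=0.060856, refl=0.060856·1.000000=0.0609; V=0.330579+0.060856+0.060856=0.4523
k=6 src: inc=0.060856, refl=0.060856·0.818182=0.0498; V=0.391435+0.060856+0.049792=0.5021
k=7 load: inc=0.049792, refl=0.049792·1.000000=0.0498; V=0.452292+0.049792+0.049792=0.5519
k=8 src: inc=0.049792, refl=0.049792·0.818182=0.0407; V=0.502083+0.049792+0.040739=0.5926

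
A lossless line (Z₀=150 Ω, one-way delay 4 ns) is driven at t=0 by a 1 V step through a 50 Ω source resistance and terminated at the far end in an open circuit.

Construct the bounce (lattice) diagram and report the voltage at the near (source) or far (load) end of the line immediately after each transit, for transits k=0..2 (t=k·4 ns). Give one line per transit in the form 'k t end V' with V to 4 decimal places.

0 0 source 0.7500
1 4 load 1.5000
2 8 source 1.1250

Γ_L=1.000000, Γ_S=-0.500000; launch V₁=1·150/200=0.750000
k=0 src: V=0.7500
k=1 load: inc=0.750000, refl=0.750000·1.000000=0.7500; V=0.000000+0.750000+0.750000=1.5000
k=2 src: inc=0.750000, refl=0.750000·-0.500000=-0.3750; V=0.750000+0.750000+-0.375000=1.1250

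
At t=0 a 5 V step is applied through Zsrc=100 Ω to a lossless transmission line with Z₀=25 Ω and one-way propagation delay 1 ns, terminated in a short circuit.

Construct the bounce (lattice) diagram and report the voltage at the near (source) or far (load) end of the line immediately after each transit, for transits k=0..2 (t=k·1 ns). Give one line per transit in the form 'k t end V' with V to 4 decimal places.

0 0 source 1.0000
1 1 load 0.0000
2 2 source -0.6000

Γ_L=-1.000000, Γ_S=0.600000; launch V₁=5·25/125=1.000000
k=0 src: V=1.0000
k=1 load: inc=1.000000, refl=1.000000·-1.000000=-1.0000; V=0.000000+1.000000+-1.000000=0.0000
k=2 src: inc=-1.000000, refl=-1.000000·0.600000=-0.6000; V=1.000000+-1.000000+-0.600000=-0.6000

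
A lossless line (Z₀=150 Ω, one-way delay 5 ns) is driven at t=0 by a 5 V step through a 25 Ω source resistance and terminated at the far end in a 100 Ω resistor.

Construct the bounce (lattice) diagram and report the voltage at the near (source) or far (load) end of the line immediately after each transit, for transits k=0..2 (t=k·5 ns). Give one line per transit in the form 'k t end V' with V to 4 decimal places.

0 0 source 4.2857
1 5 load 3.4286
2 10 source 4.0408

Γ_L=-0.200000, Γ_S=-0.714286; launch V₁=5·150/175=4.285714
k=0 src: V=4.2857
k=1 load: inc=4.285714, refl=4.285714·-0.200000=-0.8571; V=0.000000+4.285714+-0.857143=3.4286
k=2 src: inc=-0.857143, refl=-0.857143·-0.714286=0.6122; V=4.285714+-0.857143+0.612245=4.0408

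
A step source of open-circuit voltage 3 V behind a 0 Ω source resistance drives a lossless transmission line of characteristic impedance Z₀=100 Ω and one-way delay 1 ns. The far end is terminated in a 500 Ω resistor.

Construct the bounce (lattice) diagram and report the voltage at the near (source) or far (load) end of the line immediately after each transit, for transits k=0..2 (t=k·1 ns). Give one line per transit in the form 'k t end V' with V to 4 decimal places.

Γ_L=0.666667, Γ_S=-1.000000; launch V₁=3·100/100=3.000000
k=0 src: V=3.0000
k=1 load: inc=3.000000, refl=3.000000·0.666667=2.0000; V=0.000000+3.000000+2.000000=5.0000
k=2 src: inc=2.000000, refl=2.000000·-1.000000=-2.0000; V=3.000000+2.000000+-2.000000=3.0000

0 0 source 3.0000
1 1 load 5.0000
2 2 source 3.0000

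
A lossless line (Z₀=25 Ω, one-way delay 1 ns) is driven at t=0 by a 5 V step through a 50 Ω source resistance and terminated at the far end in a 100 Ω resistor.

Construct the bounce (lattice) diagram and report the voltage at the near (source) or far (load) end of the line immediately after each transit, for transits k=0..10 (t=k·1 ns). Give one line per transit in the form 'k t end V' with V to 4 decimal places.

Γ_L=0.600000, Γ_S=0.333333; launch V₁=5·25/75=1.666667
k=0 src: V=1.6667
k=1 load: inc=1.666667, refl=1.666667·0.600000=1.0000; V=0.000000+1.666667+1.000000=2.6667
k=2 src: inc=1.000000, refl=1.000000·0.333333=0.3333; V=1.666667+1.000000+0.333333=3.0000
k=3 load: inc=0.333333, refl=0.333333·0.600000=0.2000; V=2.666667+0.333333+0.200000=3.2000
k=4 src: inc=0.200000, refl=0.200000·0.333333=0.0667; V=3.000000+0.200000+0.066667=3.2667
k=5 load: inc=0.066667, refl=0.066667·0.600000=0.0400; V=3.200000+0.066667+0.040000=3.3067
k=6 src: inc=0.040000, refl=0.040000·0.333333=0.0133; V=3.266667+0.040000+0.013333=3.3200
k=7 load: inc=0.013333, refl=0.013333·0.600000=0.0080; V=3.306667+0.013333+0.008000=3.3280
k=8 src: inc=0.008000, refl=0.008000·0.333333=0.0027; V=3.320000+0.008000+0.002667=3.3307
k=9 load: inc=0.002667, refl=0.002667·0.600000=0.0016; V=3.328000+0.002667+0.001600=3.3323
k=10 src: inc=0.001600, refl=0.001600·0.333333=0.0005; V=3.330667+0.001600+0.000533=3.3328

0 0 source 1.6667
1 1 load 2.6667
2 2 source 3.0000
3 3 load 3.2000
4 4 source 3.2667
5 5 load 3.3067
6 6 source 3.3200
7 7 load 3.3280
8 8 source 3.3307
9 9 load 3.3323
10 10 source 3.3328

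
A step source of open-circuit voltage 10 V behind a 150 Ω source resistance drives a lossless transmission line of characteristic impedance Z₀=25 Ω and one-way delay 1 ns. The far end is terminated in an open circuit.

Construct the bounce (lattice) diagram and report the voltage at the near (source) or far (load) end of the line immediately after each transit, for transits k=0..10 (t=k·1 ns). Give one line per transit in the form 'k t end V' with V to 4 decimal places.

0 0 source 1.4286
1 1 load 2.8571
2 2 source 3.8776
3 3 load 4.8980
4 4 source 5.6268
5 5 load 6.3557
6 6 source 6.8763
7 7 load 7.3969
8 8 source 7.7688
9 9 load 8.1407
10 10 source 8.4063

Γ_L=1.000000, Γ_S=0.714286; launch V₁=10·25/175=1.428571
k=0 src: V=1.4286
k=1 load: inc=1.428571, refl=1.428571·1.000000=1.4286; V=0.000000+1.428571+1.428571=2.8571
k=2 src: inc=1.428571, refl=1.428571·0.714286=1.0204; V=1.428571+1.428571+1.020408=3.8776
k=3 load: inc=1.020408, refl=1.020408·1.000000=1.0204; V=2.857143+1.020408+1.020408=4.8980
k=4 src: inc=1.020408, refl=1.020408·0.714286=0.7289; V=3.877551+1.020408+0.728863=5.6268
k=5 load: inc=0.728863, refl=0.728863·1.000000=0.7289; V=4.897959+0.728863+0.728863=6.3557
k=6 src: inc=0.728863, refl=0.728863·0.714286=0.5206; V=5.626822+0.728863+0.520616=6.8763
k=7 load: inc=0.520616, refl=0.520616·1.000000=0.5206; V=6.355685+0.520616+0.520616=7.3969
k=8 src: inc=0.520616, refl=0.520616·0.714286=0.3719; V=6.876302+0.520616+0.371869=7.7688
k=9 load: inc=0.371869, refl=0.371869·1.000000=0.3719; V=7.396918+0.371869+0.371869=8.1407
k=10 src: inc=0.371869, refl=0.371869·0.714286=0.2656; V=7.768787+0.371869+0.265621=8.4063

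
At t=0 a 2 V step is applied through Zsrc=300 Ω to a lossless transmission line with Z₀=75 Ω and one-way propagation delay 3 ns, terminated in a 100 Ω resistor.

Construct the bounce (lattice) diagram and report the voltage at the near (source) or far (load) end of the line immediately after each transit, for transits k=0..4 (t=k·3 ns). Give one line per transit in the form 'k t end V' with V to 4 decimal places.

Γ_L=0.142857, Γ_S=0.600000; launch V₁=2·75/375=0.400000
k=0 src: V=0.4000
k=1 load: inc=0.400000, refl=0.400000·0.142857=0.0571; V=0.000000+0.400000+0.057143=0.4571
k=2 src: inc=0.057143, refl=0.057143·0.600000=0.0343; V=0.400000+0.057143+0.034286=0.4914
k=3 load: inc=0.034286, refl=0.034286·0.142857=0.0049; V=0.457143+0.034286+0.004898=0.4963
k=4 src: inc=0.004898, refl=0.004898·0.600000=0.0029; V=0.491429+0.004898+0.002939=0.4993

0 0 source 0.4000
1 3 load 0.4571
2 6 source 0.4914
3 9 load 0.4963
4 12 source 0.4993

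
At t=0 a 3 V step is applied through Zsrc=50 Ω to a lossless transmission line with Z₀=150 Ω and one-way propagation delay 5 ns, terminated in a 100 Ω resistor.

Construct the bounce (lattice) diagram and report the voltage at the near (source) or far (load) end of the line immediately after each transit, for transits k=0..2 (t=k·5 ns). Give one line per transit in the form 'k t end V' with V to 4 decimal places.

0 0 source 2.2500
1 5 load 1.8000
2 10 source 2.0250

Γ_L=-0.200000, Γ_S=-0.500000; launch V₁=3·150/200=2.250000
k=0 src: V=2.2500
k=1 load: inc=2.250000, refl=2.250000·-0.200000=-0.4500; V=0.000000+2.250000+-0.450000=1.8000
k=2 src: inc=-0.450000, refl=-0.450000·-0.500000=0.2250; V=2.250000+-0.450000+0.225000=2.0250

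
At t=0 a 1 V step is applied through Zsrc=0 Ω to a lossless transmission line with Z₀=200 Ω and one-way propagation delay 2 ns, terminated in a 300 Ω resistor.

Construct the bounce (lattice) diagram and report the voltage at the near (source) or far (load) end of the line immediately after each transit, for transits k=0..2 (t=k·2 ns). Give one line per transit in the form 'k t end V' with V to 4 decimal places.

Γ_L=0.200000, Γ_S=-1.000000; launch V₁=1·200/200=1.000000
k=0 src: V=1.0000
k=1 load: inc=1.000000, refl=1.000000·0.200000=0.2000; V=0.000000+1.000000+0.200000=1.2000
k=2 src: inc=0.200000, refl=0.200000·-1.000000=-0.2000; V=1.000000+0.200000+-0.200000=1.0000

0 0 source 1.0000
1 2 load 1.2000
2 4 source 1.0000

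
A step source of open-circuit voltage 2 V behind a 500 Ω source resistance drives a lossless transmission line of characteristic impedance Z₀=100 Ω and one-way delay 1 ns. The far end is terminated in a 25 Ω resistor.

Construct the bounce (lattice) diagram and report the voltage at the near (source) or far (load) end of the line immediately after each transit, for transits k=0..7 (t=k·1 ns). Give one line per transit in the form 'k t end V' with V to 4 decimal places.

Γ_L=-0.600000, Γ_S=0.666667; launch V₁=2·100/600=0.333333
k=0 src: V=0.3333
k=1 load: inc=0.333333, refl=0.333333·-0.600000=-0.2000; V=0.000000+0.333333+-0.200000=0.1333
k=2 src: inc=-0.200000, refl=-0.200000·0.666667=-0.1333; V=0.333333+-0.200000+-0.133333=0.0000
k=3 load: inc=-0.133333, refl=-0.133333·-0.600000=0.0800; V=0.133333+-0.133333+0.080000=0.0800
k=4 src: inc=0.080000, refl=0.080000·0.666667=0.0533; V=0.000000+0.080000+0.053333=0.1333
k=5 load: inc=0.053333, refl=0.053333·-0.600000=-0.0320; V=0.080000+0.053333+-0.032000=0.1013
k=6 src: inc=-0.032000, refl=-0.032000·0.666667=-0.0213; V=0.133333+-0.032000+-0.021333=0.0800
k=7 load: inc=-0.021333, refl=-0.021333·-0.600000=0.0128; V=0.101333+-0.021333+0.012800=0.0928

0 0 source 0.3333
1 1 load 0.1333
2 2 source 0.0000
3 3 load 0.0800
4 4 source 0.1333
5 5 load 0.1013
6 6 source 0.0800
7 7 load 0.0928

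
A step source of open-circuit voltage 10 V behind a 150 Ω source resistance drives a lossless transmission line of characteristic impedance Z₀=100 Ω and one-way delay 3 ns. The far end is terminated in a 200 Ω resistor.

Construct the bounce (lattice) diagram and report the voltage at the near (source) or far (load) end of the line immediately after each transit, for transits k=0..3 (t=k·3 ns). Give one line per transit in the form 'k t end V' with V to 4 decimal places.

Γ_L=0.333333, Γ_S=0.200000; launch V₁=10·100/250=4.000000
k=0 src: V=4.0000
k=1 load: inc=4.000000, refl=4.000000·0.333333=1.3333; V=0.000000+4.000000+1.333333=5.3333
k=2 src: inc=1.333333, refl=1.333333·0.200000=0.2667; V=4.000000+1.333333+0.266667=5.6000
k=3 load: inc=0.266667, refl=0.266667·0.333333=0.0889; V=5.333333+0.266667+0.088889=5.6889

0 0 source 4.0000
1 3 load 5.3333
2 6 source 5.6000
3 9 load 5.6889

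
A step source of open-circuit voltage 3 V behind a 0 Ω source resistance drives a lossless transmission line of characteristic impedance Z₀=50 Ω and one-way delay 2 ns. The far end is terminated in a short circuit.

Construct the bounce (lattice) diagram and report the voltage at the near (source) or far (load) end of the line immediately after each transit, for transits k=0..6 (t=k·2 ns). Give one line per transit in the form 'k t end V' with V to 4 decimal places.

Γ_L=-1.000000, Γ_S=-1.000000; launch V₁=3·50/50=3.000000
k=0 src: V=3.0000
k=1 load: inc=3.000000, refl=3.000000·-1.000000=-3.0000; V=0.000000+3.000000+-3.000000=0.0000
k=2 src: inc=-3.000000, refl=-3.000000·-1.000000=3.0000; V=3.000000+-3.000000+3.000000=3.0000
k=3 load: inc=3.000000, refl=3.000000·-1.000000=-3.0000; V=0.000000+3.000000+-3.000000=0.0000
k=4 src: inc=-3.000000, refl=-3.000000·-1.000000=3.0000; V=3.000000+-3.000000+3.000000=3.0000
k=5 load: inc=3.000000, refl=3.000000·-1.000000=-3.0000; V=0.000000+3.000000+-3.000000=0.0000
k=6 src: inc=-3.000000, refl=-3.000000·-1.000000=3.0000; V=3.000000+-3.000000+3.000000=3.0000

0 0 source 3.0000
1 2 load 0.0000
2 4 source 3.0000
3 6 load 0.0000
4 8 source 3.0000
5 10 load 0.0000
6 12 source 3.0000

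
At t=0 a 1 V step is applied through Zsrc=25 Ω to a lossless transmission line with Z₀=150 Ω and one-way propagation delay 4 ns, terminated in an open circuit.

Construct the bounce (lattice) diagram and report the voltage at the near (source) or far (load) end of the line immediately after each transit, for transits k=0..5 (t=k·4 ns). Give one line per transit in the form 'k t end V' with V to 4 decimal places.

0 0 source 0.8571
1 4 load 1.7143
2 8 source 1.1020
3 12 load 0.4898
4 16 source 0.9271
5 20 load 1.3644

Γ_L=1.000000, Γ_S=-0.714286; launch V₁=1·150/175=0.857143
k=0 src: V=0.8571
k=1 load: inc=0.857143, refl=0.857143·1.000000=0.8571; V=0.000000+0.857143+0.857143=1.7143
k=2 src: inc=0.857143, refl=0.857143·-0.714286=-0.6122; V=0.857143+0.857143+-0.612245=1.1020
k=3 load: inc=-0.612245, refl=-0.612245·1.000000=-0.6122; V=1.714286+-0.612245+-0.612245=0.4898
k=4 src: inc=-0.612245, refl=-0.612245·-0.714286=0.4373; V=1.102041+-0.612245+0.437318=0.9271
k=5 load: inc=0.437318, refl=0.437318·1.000000=0.4373; V=0.489796+0.437318+0.437318=1.3644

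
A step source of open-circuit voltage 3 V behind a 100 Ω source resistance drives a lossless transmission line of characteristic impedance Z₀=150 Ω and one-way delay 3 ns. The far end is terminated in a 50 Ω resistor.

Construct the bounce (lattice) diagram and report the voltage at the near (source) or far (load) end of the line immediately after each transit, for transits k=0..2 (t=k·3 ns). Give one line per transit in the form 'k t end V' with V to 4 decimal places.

0 0 source 1.8000
1 3 load 0.9000
2 6 source 1.0800

Γ_L=-0.500000, Γ_S=-0.200000; launch V₁=3·150/250=1.800000
k=0 src: V=1.8000
k=1 load: inc=1.800000, refl=1.800000·-0.500000=-0.9000; V=0.000000+1.800000+-0.900000=0.9000
k=2 src: inc=-0.900000, refl=-0.900000·-0.200000=0.1800; V=1.800000+-0.900000+0.180000=1.0800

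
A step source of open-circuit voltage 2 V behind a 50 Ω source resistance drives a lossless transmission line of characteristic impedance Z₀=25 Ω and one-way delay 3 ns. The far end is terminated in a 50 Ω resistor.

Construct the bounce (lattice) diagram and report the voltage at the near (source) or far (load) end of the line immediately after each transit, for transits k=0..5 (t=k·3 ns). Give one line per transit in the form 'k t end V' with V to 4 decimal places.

Γ_L=0.333333, Γ_S=0.333333; launch V₁=2·25/75=0.666667
k=0 src: V=0.6667
k=1 load: inc=0.666667, refl=0.666667·0.333333=0.2222; V=0.000000+0.666667+0.222222=0.8889
k=2 src: inc=0.222222, refl=0.222222·0.333333=0.0741; V=0.666667+0.222222+0.074074=0.9630
k=3 load: inc=0.074074, refl=0.074074·0.333333=0.0247; V=0.888889+0.074074+0.024691=0.9877
k=4 src: inc=0.024691, refl=0.024691·0.333333=0.0082; V=0.962963+0.024691+0.008230=0.9959
k=5 load: inc=0.008230, refl=0.008230·0.333333=0.0027; V=0.987654+0.008230+0.002743=0.9986

0 0 source 0.6667
1 3 load 0.8889
2 6 source 0.9630
3 9 load 0.9877
4 12 source 0.9959
5 15 load 0.9986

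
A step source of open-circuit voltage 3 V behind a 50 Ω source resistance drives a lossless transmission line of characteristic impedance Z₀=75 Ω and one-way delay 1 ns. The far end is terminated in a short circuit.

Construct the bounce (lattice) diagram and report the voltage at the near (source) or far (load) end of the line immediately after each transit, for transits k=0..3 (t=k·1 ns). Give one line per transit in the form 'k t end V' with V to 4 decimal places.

Γ_L=-1.000000, Γ_S=-0.200000; launch V₁=3·75/125=1.800000
k=0 src: V=1.8000
k=1 load: inc=1.800000, refl=1.800000·-1.000000=-1.8000; V=0.000000+1.800000+-1.800000=0.0000
k=2 src: inc=-1.800000, refl=-1.800000·-0.200000=0.3600; V=1.800000+-1.800000+0.360000=0.3600
k=3 load: inc=0.360000, refl=0.360000·-1.000000=-0.3600; V=0.000000+0.360000+-0.360000=0.0000

0 0 source 1.8000
1 1 load 0.0000
2 2 source 0.3600
3 3 load 0.0000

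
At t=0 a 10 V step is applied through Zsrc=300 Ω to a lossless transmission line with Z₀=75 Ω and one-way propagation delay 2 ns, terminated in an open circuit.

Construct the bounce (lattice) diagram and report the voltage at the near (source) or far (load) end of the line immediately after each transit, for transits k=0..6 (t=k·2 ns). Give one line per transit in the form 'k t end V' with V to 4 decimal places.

0 0 source 2.0000
1 2 load 4.0000
2 4 source 5.2000
3 6 load 6.4000
4 8 source 7.1200
5 10 load 7.8400
6 12 source 8.2720

Γ_L=1.000000, Γ_S=0.600000; launch V₁=10·75/375=2.000000
k=0 src: V=2.0000
k=1 load: inc=2.000000, refl=2.000000·1.000000=2.0000; V=0.000000+2.000000+2.000000=4.0000
k=2 src: inc=2.000000, refl=2.000000·0.600000=1.2000; V=2.000000+2.000000+1.200000=5.2000
k=3 load: inc=1.200000, refl=1.200000·1.000000=1.2000; V=4.000000+1.200000+1.200000=6.4000
k=4 src: inc=1.200000, refl=1.200000·0.600000=0.7200; V=5.200000+1.200000+0.720000=7.1200
k=5 load: inc=0.720000, refl=0.720000·1.000000=0.7200; V=6.400000+0.720000+0.720000=7.8400
k=6 src: inc=0.720000, refl=0.720000·0.600000=0.4320; V=7.120000+0.720000+0.432000=8.2720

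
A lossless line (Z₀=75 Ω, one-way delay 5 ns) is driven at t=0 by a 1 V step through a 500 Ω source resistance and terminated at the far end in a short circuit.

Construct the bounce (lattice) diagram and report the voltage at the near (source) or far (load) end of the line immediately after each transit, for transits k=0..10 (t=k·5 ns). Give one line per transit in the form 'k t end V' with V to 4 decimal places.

Γ_L=-1.000000, Γ_S=0.739130; launch V₁=1·75/575=0.130435
k=0 src: V=0.1304
k=1 load: inc=0.130435, refl=0.130435·-1.000000=-0.1304; V=0.000000+0.130435+-0.130435=0.0000
k=2 src: inc=-0.130435, refl=-0.130435·0.739130=-0.0964; V=0.130435+-0.130435+-0.096408=-0.0964
k=3 load: inc=-0.096408, refl=-0.096408·-1.000000=0.0964; V=0.000000+-0.096408+0.096408=0.0000
k=4 src: inc=0.096408, refl=0.096408·0.739130=0.0713; V=-0.096408+0.096408+0.071258=0.0713
k=5 load: inc=0.071258, refl=0.071258·-1.000000=-0.0713; V=0.000000+0.071258+-0.071258=0.0000
k=6 src: inc=-0.071258, refl=-0.071258·0.739130=-0.0527; V=0.071258+-0.071258+-0.052669=-0.0527
k=7 load: inc=-0.052669, refl=-0.052669·-1.000000=0.0527; V=0.000000+-0.052669+0.052669=0.0000
k=8 src: inc=0.052669, refl=0.052669·0.739130=0.0389; V=-0.052669+0.052669+0.038929=0.0389
k=9 load: inc=0.038929, refl=0.038929·-1.000000=-0.0389; V=0.000000+0.038929+-0.038929=0.0000
k=10 src: inc=-0.038929, refl=-0.038929·0.739130=-0.0288; V=0.038929+-0.038929+-0.028774=-0.0288

0 0 source 0.1304
1 5 load 0.0000
2 10 source -0.0964
3 15 load 0.0000
4 20 source 0.0713
5 25 load 0.0000
6 30 source -0.0527
7 35 load 0.0000
8 40 source 0.0389
9 45 load 0.0000
10 50 source -0.0288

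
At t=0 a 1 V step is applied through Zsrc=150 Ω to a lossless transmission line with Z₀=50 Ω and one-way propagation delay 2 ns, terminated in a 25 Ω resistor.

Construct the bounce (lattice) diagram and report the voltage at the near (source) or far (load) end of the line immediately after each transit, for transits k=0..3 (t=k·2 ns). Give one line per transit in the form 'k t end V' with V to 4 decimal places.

Γ_L=-0.333333, Γ_S=0.500000; launch V₁=1·50/200=0.250000
k=0 src: V=0.2500
k=1 load: inc=0.250000, refl=0.250000·-0.333333=-0.0833; V=0.000000+0.250000+-0.083333=0.1667
k=2 src: inc=-0.083333, refl=-0.083333·0.500000=-0.0417; V=0.250000+-0.083333+-0.041667=0.1250
k=3 load: inc=-0.041667, refl=-0.041667·-0.333333=0.0139; V=0.166667+-0.041667+0.013889=0.1389

0 0 source 0.2500
1 2 load 0.1667
2 4 source 0.1250
3 6 load 0.1389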